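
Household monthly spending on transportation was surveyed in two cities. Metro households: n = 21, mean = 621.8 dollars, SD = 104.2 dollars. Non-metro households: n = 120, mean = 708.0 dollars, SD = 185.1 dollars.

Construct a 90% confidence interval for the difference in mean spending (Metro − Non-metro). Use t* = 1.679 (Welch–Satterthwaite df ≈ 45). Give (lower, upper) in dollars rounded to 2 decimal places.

(-133.76, -38.64)

SE₁ = s₁/√n₁ = 104.2/√21 = 22.7383; SE₂ = 185.1/√120 = 16.8972.
Independent samples, unequal variances: SE_diff = √(SE₁² + SE₂²) = √(517.03028689 + 285.51536784) = 28.3292.
t* = 1.679, so margin of error = 1.679 × 28.3292 = 47.5647.
Difference in means = 621.8 − 708.0 = -86.2000.
-86.2000 ± 47.5647 → (-133.76, -38.64).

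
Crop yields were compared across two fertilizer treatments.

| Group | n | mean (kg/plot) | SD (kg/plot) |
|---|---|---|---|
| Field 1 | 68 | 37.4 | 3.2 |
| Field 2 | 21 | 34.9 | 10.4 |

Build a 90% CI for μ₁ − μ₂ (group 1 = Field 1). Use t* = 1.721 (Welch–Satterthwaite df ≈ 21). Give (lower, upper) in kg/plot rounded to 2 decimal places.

(-1.46, 6.46)

Per-group SEs: s₁/√n₁ = 3.2/√68 = 0.3881, s₂/√n₂ = 10.4/√21 = 2.2695.
Unpooled SE of the difference: √(0.15062161 + 5.15063025) = 2.3024.
Margin of error = t* · SE = 1.721 × 2.3024 = 3.9624.
x̄₁ − x̄₂ = 37.4 − 34.9 = 2.5000.
CI: 2.5000 ± 3.9624 = (-1.46, 6.46).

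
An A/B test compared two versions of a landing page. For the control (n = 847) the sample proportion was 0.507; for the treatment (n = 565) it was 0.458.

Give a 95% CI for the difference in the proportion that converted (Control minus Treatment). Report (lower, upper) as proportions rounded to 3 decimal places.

(-0.004, 0.102)

SE₁ = √(p̂₁(1−p̂₁)/n₁) = √(0.5070·0.4930/847) = 0.01718; SE₂ = √(0.4580·0.5420/565) = 0.02096.
Independent samples: SE of the difference = √(SE₁² + SE₂²) = √(0.0002951524 + 0.0004393216) = 0.02710.
z* for 95% confidence is 1.960, so the margin of error is 1.960 × 0.02710 = 0.05312.
Point estimate p̂₁ − p̂₂ = 0.5070 − 0.4580 = 0.0490.
0.0490 ± 0.05312 → (-0.004, 0.102).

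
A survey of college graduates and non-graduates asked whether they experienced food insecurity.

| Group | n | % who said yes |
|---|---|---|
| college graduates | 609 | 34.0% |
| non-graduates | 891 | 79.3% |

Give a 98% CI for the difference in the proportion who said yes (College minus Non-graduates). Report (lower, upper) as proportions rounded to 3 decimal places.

The two standard errors are √(0.3400×0.6600/609) = 0.01920 and √(0.7930×0.2070/891) = 0.01357.
Because the samples are independent, SE_diff = √(0.01920² + 0.01357²) = 0.02351.
Using z* = 2.326 for 98%, ME = 2.326 × 0.02351 = 0.05468.
p̂₁ − p̂₂ = -0.4530; interval -0.4530 ± 0.05468 gives (-0.508, -0.398).

(-0.508, -0.398)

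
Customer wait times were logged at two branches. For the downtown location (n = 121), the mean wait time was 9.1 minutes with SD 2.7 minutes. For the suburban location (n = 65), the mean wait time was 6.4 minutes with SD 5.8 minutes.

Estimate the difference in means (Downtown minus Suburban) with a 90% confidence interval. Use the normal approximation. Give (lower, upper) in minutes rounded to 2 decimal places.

Standard errors of each mean: 2.7/√121 = 0.2455 and 5.8/√65 = 0.7194.
SE(x̄₁ − x̄₂) = √(0.2455² + 0.7194²) = 0.7601 for independent samples with unequal variances.
With z* = 1.645, the margin is 1.645 × 0.7601 = 1.2504.
x̄₁ − x̄₂ = 9.1 − 6.4 = 2.7000; the interval is 2.7000 ± 1.2504 = (1.45, 3.95).

(1.45, 3.95)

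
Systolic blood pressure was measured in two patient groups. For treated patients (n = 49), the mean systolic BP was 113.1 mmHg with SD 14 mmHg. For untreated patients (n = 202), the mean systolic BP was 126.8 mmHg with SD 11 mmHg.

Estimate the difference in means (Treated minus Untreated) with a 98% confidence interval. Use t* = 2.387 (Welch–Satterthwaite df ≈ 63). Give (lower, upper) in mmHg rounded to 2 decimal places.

(-18.82, -8.58)

SE₁ = s₁/√n₁ = 14/√49 = 2.0000; SE₂ = 11/√202 = 0.7740.
Independent samples, unequal variances: SE_diff = √(SE₁² + SE₂²) = √(4.0 + 0.599076) = 2.1445.
t* = 2.387, so margin of error = 2.387 × 2.1445 = 5.1189.
Difference in means = 113.1 − 126.8 = -13.7000.
-13.7000 ± 5.1189 → (-18.82, -8.58).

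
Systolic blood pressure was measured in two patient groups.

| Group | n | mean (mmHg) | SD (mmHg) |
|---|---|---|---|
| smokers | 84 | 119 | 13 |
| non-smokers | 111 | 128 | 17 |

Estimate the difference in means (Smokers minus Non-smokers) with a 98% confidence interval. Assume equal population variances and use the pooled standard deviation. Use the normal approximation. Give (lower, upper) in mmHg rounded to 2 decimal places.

(-14.18, -3.82)

Pooled variance s_p² = [83·13² + 110·17²] / (84+111−2) = 237.3938, so s_p = 15.4076.
SE_diff = s_p·√(1/n₁ + 1/n₂) = 15.4076·√(1/84 + 1/111) = 2.2282.
z* = 2.326; margin = 2.326 × 2.2282 = 5.1828.
Difference = 119 − 128 = -9.0000.
-9.0000 ± 5.1828 → (-14.18, -3.82).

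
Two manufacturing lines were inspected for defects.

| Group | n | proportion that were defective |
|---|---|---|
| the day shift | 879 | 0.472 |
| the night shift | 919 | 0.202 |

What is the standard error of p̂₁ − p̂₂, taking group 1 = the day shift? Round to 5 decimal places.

0.02142

Each SE is √(p̂(1−p̂)/n): √(0.4720·0.5280/879) = 0.01684 and √(0.2020·0.7980/919) = 0.01324.
SE(p̂₁ − p̂₂) = √(SE₁² + SE₂²) = √(0.0002835856 + 0.0001752976) = 0.02142, since the two samples are independent.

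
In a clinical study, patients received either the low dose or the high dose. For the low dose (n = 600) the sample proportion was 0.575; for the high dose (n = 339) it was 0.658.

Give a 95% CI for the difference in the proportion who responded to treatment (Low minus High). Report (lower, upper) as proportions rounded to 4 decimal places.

(-0.1471, -0.0189)

The two standard errors are √(0.5750×0.4250/600) = 0.02018 and √(0.6580×0.3420/339) = 0.02576.
Because the samples are independent, SE_diff = √(0.02018² + 0.02576²) = 0.03272.
Using z* = 1.960 for 95%, ME = 1.960 × 0.03272 = 0.06413.
p̂₁ − p̂₂ = -0.0830; interval -0.0830 ± 0.06413 gives (-0.1471, -0.0189).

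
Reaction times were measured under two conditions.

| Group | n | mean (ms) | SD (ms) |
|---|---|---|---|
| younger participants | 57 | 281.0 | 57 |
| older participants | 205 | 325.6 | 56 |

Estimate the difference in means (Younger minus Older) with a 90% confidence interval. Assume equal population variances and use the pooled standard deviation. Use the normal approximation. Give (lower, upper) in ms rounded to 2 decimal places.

Pooled variance s_p² = [56·57² + 204·56²] / (57+205−2) = 3160.3385, so s_p = 56.2169.
SE_diff = s_p·√(1/n₁ + 1/n₂) = 56.2169·√(1/57 + 1/205) = 8.4179.
z* = 1.645; margin = 1.645 × 8.4179 = 13.8474.
Difference = 281.0 − 325.6 = -44.6000.
-44.6000 ± 13.8474 → (-58.45, -30.75).

(-58.45, -30.75)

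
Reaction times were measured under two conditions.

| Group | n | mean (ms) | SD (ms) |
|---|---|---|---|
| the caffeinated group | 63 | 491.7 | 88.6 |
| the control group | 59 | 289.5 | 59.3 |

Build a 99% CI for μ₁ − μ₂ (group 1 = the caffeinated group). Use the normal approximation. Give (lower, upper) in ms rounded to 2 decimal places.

SE₁ = s₁/√n₁ = 88.6/√63 = 11.1626; SE₂ = 59.3/√59 = 7.7202.
Independent samples, unequal variances: SE_diff = √(SE₁² + SE₂²) = √(124.60363876 + 59.60148804) = 13.5722.
z* = 2.576, so margin of error = 2.576 × 13.5722 = 34.9620.
Difference in means = 491.7 − 289.5 = 202.2000.
202.2000 ± 34.9620 → (167.24, 237.16).

(167.24, 237.16)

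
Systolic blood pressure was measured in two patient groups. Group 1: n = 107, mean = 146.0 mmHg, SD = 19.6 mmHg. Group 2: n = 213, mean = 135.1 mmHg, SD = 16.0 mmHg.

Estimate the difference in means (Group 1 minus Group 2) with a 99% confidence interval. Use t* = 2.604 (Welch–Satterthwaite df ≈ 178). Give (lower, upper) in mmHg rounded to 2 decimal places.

Standard errors of each mean: 19.6/√107 = 1.8948 and 16.0/√213 = 1.0963.
SE(x̄₁ − x̄₂) = √(1.8948² + 1.0963²) = 2.1891 for independent samples with unequal variances.
With t* = 2.604, the margin is 2.604 × 2.1891 = 5.7004.
x̄₁ − x̄₂ = 146.0 − 135.1 = 10.9000; the interval is 10.9000 ± 5.7004 = (5.20, 16.60).

(5.20, 16.60)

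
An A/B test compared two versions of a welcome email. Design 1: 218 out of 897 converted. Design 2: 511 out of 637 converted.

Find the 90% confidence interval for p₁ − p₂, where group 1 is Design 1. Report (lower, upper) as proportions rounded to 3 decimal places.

(-0.594, -0.524)

Sample proportions: 218/897 = 0.2430, 511/637 = 0.8022.
Each SE is √(p̂(1−p̂)/n): √(0.2430·0.7570/897) = 0.01432 and √(0.8022·0.1978/637) = 0.01578.
SE(p̂₁ − p̂₂) = √(SE₁² + SE₂²) = √(0.0002050624 + 0.0002490084) = 0.02131, since the two samples are independent.
At 90% confidence z* = 1.645; margin = 1.645 × 0.02131 = 0.03505.
The difference is 0.2430 − 0.8022 = -0.5592, so the interval is -0.5592 ± 0.03505 = (-0.594, -0.524).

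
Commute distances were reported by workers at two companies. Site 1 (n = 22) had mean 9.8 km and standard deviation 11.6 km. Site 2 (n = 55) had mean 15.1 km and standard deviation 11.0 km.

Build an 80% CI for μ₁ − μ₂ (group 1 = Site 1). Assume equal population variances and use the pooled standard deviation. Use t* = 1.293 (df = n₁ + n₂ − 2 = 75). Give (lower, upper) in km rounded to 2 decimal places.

(-8.94, -1.66)

Pooled variance s_p² = [21·11.6² + 54·11.0²] / (22+55−2) = 124.7968, so s_p = 11.1712.
SE_diff = s_p·√(1/n₁ + 1/n₂) = 11.1712·√(1/22 + 1/55) = 2.8181.
t* = 1.293; margin = 1.293 × 2.8181 = 3.6438.
Difference = 9.8 − 15.1 = -5.3000.
-5.3000 ± 3.6438 → (-8.94, -1.66).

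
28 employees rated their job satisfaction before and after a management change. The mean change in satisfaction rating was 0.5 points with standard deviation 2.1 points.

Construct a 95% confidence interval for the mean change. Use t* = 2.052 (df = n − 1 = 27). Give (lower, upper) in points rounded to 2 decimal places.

(-0.31, 1.31)

This is a matched-pairs design, so SE = s_d/√n = 2.1/√28 = 0.3969.
Margin = 2.052 × 0.3969 = 0.8144; the interval is 0.5 ± 0.8144 = (-0.31, 1.31).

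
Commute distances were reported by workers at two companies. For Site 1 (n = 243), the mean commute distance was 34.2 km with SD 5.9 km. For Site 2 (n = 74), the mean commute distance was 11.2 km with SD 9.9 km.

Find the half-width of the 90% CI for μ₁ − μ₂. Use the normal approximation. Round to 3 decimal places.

Per-group SEs: s₁/√n₁ = 5.9/√243 = 0.3785, s₂/√n₂ = 9.9/√74 = 1.1509.
Unpooled SE of the difference: √(0.14326225 + 1.32457081) = 1.2115.
Margin of error = z* · SE = 1.645 × 1.2115 = 1.9929.

1.993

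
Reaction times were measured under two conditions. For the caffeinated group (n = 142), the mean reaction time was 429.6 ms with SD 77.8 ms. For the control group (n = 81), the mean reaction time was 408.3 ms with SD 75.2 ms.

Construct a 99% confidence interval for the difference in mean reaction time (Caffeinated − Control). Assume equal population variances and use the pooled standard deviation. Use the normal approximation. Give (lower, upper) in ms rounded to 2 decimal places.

(-6.27, 48.87)

Pooled variance s_p² = [141·77.8² + 80·75.2²] / (142+81−2) = 5908.8400, so s_p = 76.8690.
SE_diff = s_p·√(1/n₁ + 1/n₂) = 76.8690·√(1/142 + 1/81) = 10.7033.
z* = 2.576; margin = 2.576 × 10.7033 = 27.5717.
Difference = 429.6 − 408.3 = 21.3000.
21.3000 ± 27.5717 → (-6.27, 48.87).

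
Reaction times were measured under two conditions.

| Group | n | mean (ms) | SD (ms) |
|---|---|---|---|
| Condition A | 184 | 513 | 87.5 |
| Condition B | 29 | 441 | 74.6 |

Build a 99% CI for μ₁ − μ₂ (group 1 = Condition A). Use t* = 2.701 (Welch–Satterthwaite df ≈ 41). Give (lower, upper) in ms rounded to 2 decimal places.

(30.73, 113.27)

Standard errors of each mean: 87.5/√184 = 6.4506 and 74.6/√29 = 13.8529.
SE(x̄₁ − x̄₂) = √(6.4506² + 13.8529²) = 15.2811 for independent samples with unequal variances.
With t* = 2.701, the margin is 2.701 × 15.2811 = 41.2743.
x̄₁ − x̄₂ = 513 − 441 = 72.0000; the interval is 72.0000 ± 41.2743 = (30.73, 113.27).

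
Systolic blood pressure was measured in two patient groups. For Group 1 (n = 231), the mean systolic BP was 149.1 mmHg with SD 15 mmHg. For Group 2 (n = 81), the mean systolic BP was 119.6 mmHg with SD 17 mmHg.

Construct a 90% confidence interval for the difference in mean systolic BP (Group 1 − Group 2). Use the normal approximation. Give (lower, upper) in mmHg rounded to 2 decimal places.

(25.99, 33.01)

Standard errors of each mean: 15/√231 = 0.9869 and 17/√81 = 1.8889.
SE(x̄₁ − x̄₂) = √(0.9869² + 1.8889²) = 2.1312 for independent samples with unequal variances.
With z* = 1.645, the margin is 1.645 × 2.1312 = 3.5058.
x̄₁ − x̄₂ = 149.1 − 119.6 = 29.5000; the interval is 29.5000 ± 3.5058 = (25.99, 33.01).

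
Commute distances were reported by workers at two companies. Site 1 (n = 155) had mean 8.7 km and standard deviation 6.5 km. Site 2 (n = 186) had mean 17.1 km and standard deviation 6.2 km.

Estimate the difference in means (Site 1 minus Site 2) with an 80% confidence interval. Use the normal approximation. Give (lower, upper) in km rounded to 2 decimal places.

SE₁ = s₁/√n₁ = 6.5/√155 = 0.5221; SE₂ = 6.2/√186 = 0.4546.
Independent samples, unequal variances: SE_diff = √(SE₁² + SE₂²) = √(0.27258841 + 0.20666116) = 0.6923.
z* = 1.282, so margin of error = 1.282 × 0.6923 = 0.8875.
Difference in means = 8.7 − 17.1 = -8.4000.
-8.4000 ± 0.8875 → (-9.29, -7.51).

(-9.29, -7.51)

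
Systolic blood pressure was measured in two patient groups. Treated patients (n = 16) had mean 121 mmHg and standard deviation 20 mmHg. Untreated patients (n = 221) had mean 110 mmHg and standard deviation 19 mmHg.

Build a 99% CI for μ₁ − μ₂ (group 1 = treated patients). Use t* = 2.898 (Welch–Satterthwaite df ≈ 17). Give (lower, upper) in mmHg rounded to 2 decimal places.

(-3.96, 25.96)

Standard errors of each mean: 20/√16 = 5.0000 and 19/√221 = 1.2781.
SE(x̄₁ − x̄₂) = √(5.0000² + 1.2781²) = 5.1608 for independent samples with unequal variances.
With t* = 2.898, the margin is 2.898 × 5.1608 = 14.9560.
x̄₁ − x̄₂ = 121 − 110 = 11.0000; the interval is 11.0000 ± 14.9560 = (-3.96, 25.96).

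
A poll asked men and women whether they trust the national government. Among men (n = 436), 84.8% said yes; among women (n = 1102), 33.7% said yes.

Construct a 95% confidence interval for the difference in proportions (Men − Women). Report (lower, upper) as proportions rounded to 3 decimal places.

SE₁ = √(p̂₁(1−p̂₁)/n₁) = √(0.8480·0.1520/436) = 0.01719; SE₂ = √(0.3370·0.6630/1102) = 0.01424.
Independent samples: SE of the difference = √(SE₁² + SE₂²) = √(0.0002954961 + 0.0002027776) = 0.02232.
z* for 95% confidence is 1.960, so the margin of error is 1.960 × 0.02232 = 0.04375.
Point estimate p̂₁ − p̂₂ = 0.8480 − 0.3370 = 0.5110.
0.5110 ± 0.04375 → (0.467, 0.555).

(0.467, 0.555)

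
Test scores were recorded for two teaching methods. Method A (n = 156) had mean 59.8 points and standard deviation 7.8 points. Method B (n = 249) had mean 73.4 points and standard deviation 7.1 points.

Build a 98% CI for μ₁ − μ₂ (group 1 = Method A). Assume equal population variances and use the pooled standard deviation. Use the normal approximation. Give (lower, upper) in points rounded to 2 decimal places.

s_p = √[((n₁−1)s₁² + (n₂−1)s₂²)/(n₁+n₂−2)] = √[(155·7.8² + 248·7.1²)/403] = 7.3771.
SE = 7.3771·√(1/156 + 1/249) = 0.7533.
With z* = 2.326, margin = 2.326 × 0.7533 = 1.7522.
x̄₁ − x̄₂ = 59.8 − 73.4 = -13.6000; interval -13.6000 ± 1.7522 = (-15.35, -11.85).

(-15.35, -11.85)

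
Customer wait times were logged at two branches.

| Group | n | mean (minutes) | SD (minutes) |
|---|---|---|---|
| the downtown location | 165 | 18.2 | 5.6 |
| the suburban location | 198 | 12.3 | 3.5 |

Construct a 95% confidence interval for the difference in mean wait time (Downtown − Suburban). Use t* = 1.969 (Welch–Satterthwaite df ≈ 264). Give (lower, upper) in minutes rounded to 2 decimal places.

(4.91, 6.89)

SE₁ = s₁/√n₁ = 5.6/√165 = 0.4360; SE₂ = 3.5/√198 = 0.2487.
Independent samples, unequal variances: SE_diff = √(SE₁² + SE₂²) = √(0.190096 + 0.06185169) = 0.5019.
t* = 1.969, so margin of error = 1.969 × 0.5019 = 0.9882.
Difference in means = 18.2 − 12.3 = 5.9000.
5.9000 ± 0.9882 → (4.91, 6.89).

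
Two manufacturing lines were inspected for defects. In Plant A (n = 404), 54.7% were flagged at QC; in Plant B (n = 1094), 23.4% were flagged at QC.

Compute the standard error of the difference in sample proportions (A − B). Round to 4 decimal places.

0.0279

The two standard errors are √(0.5470×0.4530/404) = 0.02477 and √(0.2340×0.7660/1094) = 0.01280.
Because the samples are independent, SE_diff = √(0.02477² + 0.01280²) = 0.02788.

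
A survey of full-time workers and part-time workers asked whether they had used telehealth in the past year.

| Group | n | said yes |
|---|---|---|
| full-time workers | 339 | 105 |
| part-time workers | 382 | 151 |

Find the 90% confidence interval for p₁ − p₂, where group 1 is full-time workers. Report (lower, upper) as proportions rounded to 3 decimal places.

(-0.144, -0.027)

Sample proportions: 105/339 = 0.3097, 151/382 = 0.3953.
Each SE is √(p̂(1−p̂)/n): √(0.3097·0.6903/339) = 0.02511 and √(0.3953·0.6047/382) = 0.02502.
SE(p̂₁ − p̂₂) = √(SE₁² + SE₂²) = √(0.0006305121 + 0.0006260004) = 0.03545, since the two samples are independent.
At 90% confidence z* = 1.645; margin = 1.645 × 0.03545 = 0.05832.
The difference is 0.3097 − 0.3953 = -0.0856, so the interval is -0.0856 ± 0.05832 = (-0.144, -0.027).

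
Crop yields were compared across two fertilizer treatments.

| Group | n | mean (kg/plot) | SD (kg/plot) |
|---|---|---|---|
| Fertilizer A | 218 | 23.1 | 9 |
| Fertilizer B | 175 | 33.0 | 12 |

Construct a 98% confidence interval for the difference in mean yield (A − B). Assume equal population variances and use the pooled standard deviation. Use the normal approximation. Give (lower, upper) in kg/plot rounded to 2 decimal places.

s_p = √[((n₁−1)s₁² + (n₂−1)s₂²)/(n₁+n₂−2)] = √[(217·9² + 174·12²)/391] = 10.4420.
SE = 10.4420·√(1/218 + 1/175) = 1.0598.
With z* = 2.326, margin = 2.326 × 1.0598 = 2.4651.
x̄₁ − x̄₂ = 23.1 − 33.0 = -9.9000; interval -9.9000 ± 2.4651 = (-12.37, -7.43).

(-12.37, -7.43)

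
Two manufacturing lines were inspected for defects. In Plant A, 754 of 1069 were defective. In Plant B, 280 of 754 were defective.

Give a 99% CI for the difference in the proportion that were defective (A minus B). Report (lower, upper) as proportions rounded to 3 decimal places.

First, p̂₁ = 754/1069 = 0.7053; p̂₂ = 280/754 = 0.3714.
The two standard errors are √(0.7053×0.2947/1069) = 0.01394 and √(0.3714×0.6286/754) = 0.01760.
Because the samples are independent, SE_diff = √(0.01394² + 0.01760²) = 0.02245.
Using z* = 2.576 for 99%, ME = 2.576 × 0.02245 = 0.05783.
p̂₁ − p̂₂ = 0.3339; interval 0.3339 ± 0.05783 gives (0.276, 0.392).

(0.276, 0.392)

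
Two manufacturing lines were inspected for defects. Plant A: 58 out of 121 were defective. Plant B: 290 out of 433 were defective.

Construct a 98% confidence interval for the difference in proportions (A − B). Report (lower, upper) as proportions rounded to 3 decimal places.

Sample proportions: 58/121 = 0.4793, 290/433 = 0.6697.
Each SE is √(p̂(1−p̂)/n): √(0.4793·0.5207/121) = 0.04542 and √(0.6697·0.3303/433) = 0.02260.
SE(p̂₁ − p̂₂) = √(SE₁² + SE₂²) = √(0.0020629764 + 0.00051076) = 0.05073, since the two samples are independent.
At 98% confidence z* = 2.326; margin = 2.326 × 0.05073 = 0.11800.
The difference is 0.4793 − 0.6697 = -0.1904, so the interval is -0.1904 ± 0.11800 = (-0.308, -0.072).

(-0.308, -0.072)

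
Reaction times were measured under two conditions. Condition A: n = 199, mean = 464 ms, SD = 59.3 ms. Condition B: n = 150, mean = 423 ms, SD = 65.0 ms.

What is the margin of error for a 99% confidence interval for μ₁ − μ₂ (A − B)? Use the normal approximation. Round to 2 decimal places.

Per-group SEs: s₁/√n₁ = 59.3/√199 = 4.2037, s₂/√n₂ = 65.0/√150 = 5.3072.
Unpooled SE of the difference: √(17.67109369 + 28.16637184) = 6.7703.
Margin of error = z* · SE = 2.576 × 6.7703 = 17.4403.

17.44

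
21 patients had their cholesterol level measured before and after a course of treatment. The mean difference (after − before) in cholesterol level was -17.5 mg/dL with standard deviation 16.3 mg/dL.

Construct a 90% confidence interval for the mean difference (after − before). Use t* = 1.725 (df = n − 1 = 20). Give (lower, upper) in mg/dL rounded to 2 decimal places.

(-23.64, -11.36)

This is a matched-pairs design, so SE = s_d/√n = 16.3/√21 = 3.5570.
Margin = 1.725 × 3.5570 = 6.1358; the interval is -17.5 ± 6.1358 = (-23.64, -11.36).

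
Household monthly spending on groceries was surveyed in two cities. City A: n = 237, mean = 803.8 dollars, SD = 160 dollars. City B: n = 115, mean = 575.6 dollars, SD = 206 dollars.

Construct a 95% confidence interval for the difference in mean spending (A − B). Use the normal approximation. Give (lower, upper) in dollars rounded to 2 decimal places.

Per-group SEs: s₁/√n₁ = 160/√237 = 10.3931, s₂/√n₂ = 206/√115 = 19.2096.
Unpooled SE of the difference: √(108.01652761 + 369.00873216) = 21.8409.
Margin of error = z* · SE = 1.960 × 21.8409 = 42.8082.
x̄₁ − x̄₂ = 803.8 − 575.6 = 228.2000.
CI: 228.2000 ± 42.8082 = (185.39, 271.01).

(185.39, 271.01)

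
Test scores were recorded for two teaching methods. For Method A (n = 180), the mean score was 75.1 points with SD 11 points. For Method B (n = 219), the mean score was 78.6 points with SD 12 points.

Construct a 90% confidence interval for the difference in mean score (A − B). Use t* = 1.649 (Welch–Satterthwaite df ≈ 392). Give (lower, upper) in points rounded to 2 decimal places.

(-5.40, -1.60)

Standard errors of each mean: 11/√180 = 0.8199 and 12/√219 = 0.8109.
SE(x̄₁ − x̄₂) = √(0.8199² + 0.8109²) = 1.1532 for independent samples with unequal variances.
With t* = 1.649, the margin is 1.649 × 1.1532 = 1.9016.
x̄₁ − x̄₂ = 75.1 − 78.6 = -3.5000; the interval is -3.5000 ± 1.9016 = (-5.40, -1.60).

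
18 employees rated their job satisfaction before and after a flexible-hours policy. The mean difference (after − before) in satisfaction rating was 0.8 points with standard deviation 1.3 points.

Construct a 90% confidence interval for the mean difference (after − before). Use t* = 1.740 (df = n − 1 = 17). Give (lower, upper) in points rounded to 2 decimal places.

Paired design: SE = s_d/√n = 1.3/√18 = 0.3064.
t* = 1.740; margin of error = 1.740 × 0.3064 = 0.5331.
0.8 ± 0.5331 → (0.27, 1.33).

(0.27, 1.33)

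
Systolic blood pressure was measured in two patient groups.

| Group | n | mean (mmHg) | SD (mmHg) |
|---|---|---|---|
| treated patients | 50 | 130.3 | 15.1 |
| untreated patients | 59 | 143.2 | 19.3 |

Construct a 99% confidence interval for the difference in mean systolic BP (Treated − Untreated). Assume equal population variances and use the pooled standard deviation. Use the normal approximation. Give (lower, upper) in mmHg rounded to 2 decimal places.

s_p = √[((n₁−1)s₁² + (n₂−1)s₂²)/(n₁+n₂−2)] = √[(49·15.1² + 58·19.3²)/107] = 17.5022.
SE = 17.5022·√(1/50 + 1/59) = 3.3643.
With z* = 2.576, margin = 2.576 × 3.3643 = 8.6664.
x̄₁ − x̄₂ = 130.3 − 143.2 = -12.9000; interval -12.9000 ± 8.6664 = (-21.57, -4.23).

(-21.57, -4.23)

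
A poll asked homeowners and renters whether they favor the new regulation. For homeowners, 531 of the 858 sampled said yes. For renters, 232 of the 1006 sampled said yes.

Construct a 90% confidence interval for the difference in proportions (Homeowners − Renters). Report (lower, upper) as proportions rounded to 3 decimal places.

(0.353, 0.423)

p̂₁ = 531/858 = 0.6189 and p̂₂ = 232/1006 = 0.2306.
SE₁ = √(p̂₁(1−p̂₁)/n₁) = √(0.6189·0.3811/858) = 0.01658; SE₂ = √(0.2306·0.7694/1006) = 0.01328.
Independent samples: SE of the difference = √(SE₁² + SE₂²) = √(0.0002748964 + 0.0001763584) = 0.02124.
z* for 90% confidence is 1.645, so the margin of error is 1.645 × 0.02124 = 0.03494.
Point estimate p̂₁ − p̂₂ = 0.6189 − 0.2306 = 0.3883.
0.3883 ± 0.03494 → (0.353, 0.423).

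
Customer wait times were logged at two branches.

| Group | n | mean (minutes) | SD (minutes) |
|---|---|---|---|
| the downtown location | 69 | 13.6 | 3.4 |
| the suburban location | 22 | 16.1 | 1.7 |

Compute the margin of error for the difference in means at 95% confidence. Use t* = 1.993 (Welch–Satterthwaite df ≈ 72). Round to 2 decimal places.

1.09

SE₁ = s₁/√n₁ = 3.4/√69 = 0.4093; SE₂ = 1.7/√22 = 0.3624.
Independent samples, unequal variances: SE_diff = √(SE₁² + SE₂²) = √(0.16752649 + 0.13133376) = 0.5467.
t* = 1.993, so margin of error = 1.993 × 0.5467 = 1.0896.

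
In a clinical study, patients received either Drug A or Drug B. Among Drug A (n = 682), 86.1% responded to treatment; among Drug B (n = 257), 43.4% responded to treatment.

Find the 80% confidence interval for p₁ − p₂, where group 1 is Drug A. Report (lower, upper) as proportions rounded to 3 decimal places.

The two standard errors are √(0.8610×0.1390/682) = 0.01325 and √(0.4340×0.5660/257) = 0.03092.
Because the samples are independent, SE_diff = √(0.01325² + 0.03092²) = 0.03364.
Using z* = 1.282 for 80%, ME = 1.282 × 0.03364 = 0.04313.
p̂₁ − p̂₂ = 0.4270; interval 0.4270 ± 0.04313 gives (0.384, 0.470).

(0.384, 0.470)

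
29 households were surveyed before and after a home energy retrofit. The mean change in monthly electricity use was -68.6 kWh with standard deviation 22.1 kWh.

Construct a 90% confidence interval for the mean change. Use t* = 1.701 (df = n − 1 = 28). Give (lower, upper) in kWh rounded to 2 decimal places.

(-75.58, -61.62)

This is a matched-pairs design, so SE = s_d/√n = 22.1/√29 = 4.1039.
Margin = 1.701 × 4.1039 = 6.9807; the interval is -68.6 ± 6.9807 = (-75.58, -61.62).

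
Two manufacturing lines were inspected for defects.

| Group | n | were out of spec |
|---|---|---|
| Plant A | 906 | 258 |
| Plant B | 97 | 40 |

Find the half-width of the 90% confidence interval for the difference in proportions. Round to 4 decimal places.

0.0858

p̂₁ = 258/906 = 0.2848 and p̂₂ = 40/97 = 0.4124.
SE₁ = √(p̂₁(1−p̂₁)/n₁) = √(0.2848·0.7152/906) = 0.01499; SE₂ = √(0.4124·0.5876/97) = 0.04998.
Independent samples: SE of the difference = √(SE₁² + SE₂²) = √(0.0002247001 + 0.0024980004) = 0.05218.
z* for 90% confidence is 1.645, so the margin of error is 1.645 × 0.05218 = 0.08584.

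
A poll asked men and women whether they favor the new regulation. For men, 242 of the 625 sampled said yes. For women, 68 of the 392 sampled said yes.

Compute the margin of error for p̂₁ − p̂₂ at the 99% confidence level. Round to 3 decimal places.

Sample proportions: 242/625 = 0.3872, 68/392 = 0.1735.
Each SE is √(p̂(1−p̂)/n): √(0.3872·0.6128/625) = 0.01948 and √(0.1735·0.8265/392) = 0.01913.
SE(p̂₁ − p̂₂) = √(SE₁² + SE₂²) = √(0.0003794704 + 0.0003659569) = 0.02730, since the two samples are independent.
At 99% confidence z* = 2.576; margin = 2.576 × 0.02730 = 0.07032.

0.070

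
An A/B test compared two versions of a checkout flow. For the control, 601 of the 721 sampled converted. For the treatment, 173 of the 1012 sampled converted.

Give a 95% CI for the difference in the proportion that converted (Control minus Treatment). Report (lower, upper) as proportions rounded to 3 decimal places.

p̂₁ = 601/721 = 0.8336 and p̂₂ = 173/1012 = 0.1709.
SE₁ = √(p̂₁(1−p̂₁)/n₁) = √(0.8336·0.1664/721) = 0.01387; SE₂ = √(0.1709·0.8291/1012) = 0.01183.
Independent samples: SE of the difference = √(SE₁² + SE₂²) = √(0.0001923769 + 0.0001399489) = 0.01823.
z* for 95% confidence is 1.960, so the margin of error is 1.960 × 0.01823 = 0.03573.
Point estimate p̂₁ − p̂₂ = 0.8336 − 0.1709 = 0.6627.
0.6627 ± 0.03573 → (0.627, 0.698).

(0.627, 0.698)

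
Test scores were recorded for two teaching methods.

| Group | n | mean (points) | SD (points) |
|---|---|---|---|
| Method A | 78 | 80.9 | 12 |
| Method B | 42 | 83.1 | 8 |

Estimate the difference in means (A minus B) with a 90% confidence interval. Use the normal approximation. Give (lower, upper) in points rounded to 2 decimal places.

(-5.22, 0.82)

Standard errors of each mean: 12/√78 = 1.3587 and 8/√42 = 1.2344.
SE(x̄₁ − x̄₂) = √(1.3587² + 1.2344²) = 1.8357 for independent samples with unequal variances.
With z* = 1.645, the margin is 1.645 × 1.8357 = 3.0197.
x̄₁ − x̄₂ = 80.9 − 83.1 = -2.2000; the interval is -2.2000 ± 3.0197 = (-5.22, 0.82).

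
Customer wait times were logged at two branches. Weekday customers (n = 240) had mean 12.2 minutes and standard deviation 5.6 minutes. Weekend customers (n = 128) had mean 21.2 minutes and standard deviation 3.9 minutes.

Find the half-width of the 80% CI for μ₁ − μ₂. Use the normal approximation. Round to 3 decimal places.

0.640

SE₁ = s₁/√n₁ = 5.6/√240 = 0.3615; SE₂ = 3.9/√128 = 0.3447.
Independent samples, unequal variances: SE_diff = √(SE₁² + SE₂²) = √(0.13068225 + 0.11881809) = 0.4995.
z* = 1.282, so margin of error = 1.282 × 0.4995 = 0.6404.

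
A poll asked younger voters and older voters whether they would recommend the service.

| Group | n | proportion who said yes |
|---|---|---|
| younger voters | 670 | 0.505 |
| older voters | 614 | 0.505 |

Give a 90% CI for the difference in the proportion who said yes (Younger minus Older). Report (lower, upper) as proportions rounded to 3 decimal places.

(-0.046, 0.046)

Each SE is √(p̂(1−p̂)/n): √(0.5050·0.4950/670) = 0.01932 and √(0.5050·0.4950/614) = 0.02018.
SE(p̂₁ − p̂₂) = √(SE₁² + SE₂²) = √(0.0003732624 + 0.0004072324) = 0.02794, since the two samples are independent.
At 90% confidence z* = 1.645; margin = 1.645 × 0.02794 = 0.04596.
The difference is 0.5050 − 0.5050 = 0.0000, so the interval is 0.0000 ± 0.04596 = (-0.046, 0.046).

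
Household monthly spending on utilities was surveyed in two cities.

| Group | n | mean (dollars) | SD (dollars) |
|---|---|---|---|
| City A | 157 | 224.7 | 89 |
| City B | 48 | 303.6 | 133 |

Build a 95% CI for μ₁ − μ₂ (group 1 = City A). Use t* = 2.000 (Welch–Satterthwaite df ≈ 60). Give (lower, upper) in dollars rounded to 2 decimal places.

(-119.84, -37.96)

Standard errors of each mean: 89/√157 = 7.1030 and 133/√48 = 19.1969.
SE(x̄₁ − x̄₂) = √(7.1030² + 19.1969²) = 20.4688 for independent samples with unequal variances.
With t* = 2.000, the margin is 2.000 × 20.4688 = 40.9376.
x̄₁ − x̄₂ = 224.7 − 303.6 = -78.9000; the interval is -78.9000 ± 40.9376 = (-119.84, -37.96).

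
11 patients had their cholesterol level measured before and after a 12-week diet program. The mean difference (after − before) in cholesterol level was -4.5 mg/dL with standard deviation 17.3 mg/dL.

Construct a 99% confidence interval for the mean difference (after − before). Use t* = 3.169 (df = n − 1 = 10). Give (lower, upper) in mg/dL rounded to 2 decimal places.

(-21.03, 12.03)

Paired design: SE = s_d/√n = 17.3/√11 = 5.2161.
t* = 3.169; margin of error = 3.169 × 5.2161 = 16.5298.
-4.5 ± 16.5298 → (-21.03, 12.03).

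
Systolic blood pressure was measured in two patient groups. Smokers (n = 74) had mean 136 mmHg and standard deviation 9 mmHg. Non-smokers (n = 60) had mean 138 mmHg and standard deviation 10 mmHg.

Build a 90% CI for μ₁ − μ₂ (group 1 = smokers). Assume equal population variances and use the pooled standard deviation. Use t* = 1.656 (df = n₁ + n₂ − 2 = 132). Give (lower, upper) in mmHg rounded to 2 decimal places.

(-4.72, 0.72)

s_p = √[((n₁−1)s₁² + (n₂−1)s₂²)/(n₁+n₂−2)] = √[(73·9² + 59·10²)/132] = 9.4600.
SE = 9.4600·√(1/74 + 1/60) = 1.6434.
With t* = 1.656, margin = 1.656 × 1.6434 = 2.7215.
x̄₁ − x̄₂ = 136 − 138 = -2.0000; interval -2.0000 ± 2.7215 = (-4.72, 0.72).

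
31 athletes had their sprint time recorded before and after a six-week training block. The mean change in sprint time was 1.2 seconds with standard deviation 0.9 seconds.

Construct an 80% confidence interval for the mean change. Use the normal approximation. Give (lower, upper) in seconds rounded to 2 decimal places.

(0.99, 1.41)

Paired design: SE = s_d/√n = 0.9/√31 = 0.1616.
z* = 1.282; margin of error = 1.282 × 0.1616 = 0.2072.
1.2 ± 0.2072 → (0.99, 1.41).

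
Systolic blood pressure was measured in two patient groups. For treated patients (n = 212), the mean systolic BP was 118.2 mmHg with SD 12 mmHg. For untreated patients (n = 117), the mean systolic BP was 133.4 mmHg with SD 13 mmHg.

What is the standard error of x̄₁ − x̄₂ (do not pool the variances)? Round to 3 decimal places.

1.457

Per-group SEs: s₁/√n₁ = 12/√212 = 0.8242, s₂/√n₂ = 13/√117 = 1.2019.
Unpooled SE of the difference: √(0.67930564 + 1.44456361) = 1.4574.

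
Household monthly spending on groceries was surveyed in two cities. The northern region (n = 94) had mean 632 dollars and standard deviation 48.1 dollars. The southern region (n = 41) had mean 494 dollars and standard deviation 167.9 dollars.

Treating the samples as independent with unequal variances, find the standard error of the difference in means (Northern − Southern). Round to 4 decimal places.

26.6868

Per-group SEs: s₁/√n₁ = 48.1/√94 = 4.9611, s₂/√n₂ = 167.9/√41 = 26.2216.
Unpooled SE of the difference: √(24.61251321 + 687.57230656) = 26.6868.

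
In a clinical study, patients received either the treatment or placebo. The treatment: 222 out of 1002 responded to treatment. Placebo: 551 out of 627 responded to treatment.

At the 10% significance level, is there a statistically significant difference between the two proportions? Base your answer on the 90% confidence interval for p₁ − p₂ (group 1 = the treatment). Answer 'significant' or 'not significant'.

significant

First, p̂₁ = 222/1002 = 0.2216; p̂₂ = 551/627 = 0.8788.
The two standard errors are √(0.2216×0.7784/1002) = 0.01312 and √(0.8788×0.1212/627) = 0.01303.
Because the samples are independent, SE_diff = √(0.01312² + 0.01303²) = 0.01849.
Using z* = 1.645 for 90%, ME = 1.645 × 0.01849 = 0.03042.
p̂₁ − p̂₂ = -0.6572; interval -0.6572 ± 0.03042 gives (-0.68762, -0.62678).
The interval (-0.68762, -0.62678) does not contain 0, so the difference is significant.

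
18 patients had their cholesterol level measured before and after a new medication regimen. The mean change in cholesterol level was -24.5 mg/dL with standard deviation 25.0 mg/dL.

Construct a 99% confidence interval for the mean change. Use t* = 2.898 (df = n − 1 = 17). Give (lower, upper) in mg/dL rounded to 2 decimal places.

This is a matched-pairs design, so SE = s_d/√n = 25.0/√18 = 5.8926.
Margin = 2.898 × 5.8926 = 17.0768; the interval is -24.5 ± 17.0768 = (-41.58, -7.42).

(-41.58, -7.42)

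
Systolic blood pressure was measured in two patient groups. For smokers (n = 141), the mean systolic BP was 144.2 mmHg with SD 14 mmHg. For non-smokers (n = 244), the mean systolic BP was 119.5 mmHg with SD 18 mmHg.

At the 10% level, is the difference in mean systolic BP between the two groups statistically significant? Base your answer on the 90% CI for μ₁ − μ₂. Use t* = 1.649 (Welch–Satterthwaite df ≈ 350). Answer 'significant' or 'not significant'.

significant

SE₁ = s₁/√n₁ = 14/√141 = 1.1790; SE₂ = 18/√244 = 1.1523.
Independent samples, unequal variances: SE_diff = √(SE₁² + SE₂²) = √(1.390041 + 1.32779529) = 1.6486.
t* = 1.649, so margin of error = 1.649 × 1.6486 = 2.7185.
Difference in means = 144.2 − 119.5 = 24.7000.
24.7000 ± 2.7185 → (21.9815, 27.4185).
The interval (21.9815, 27.4185) does not contain 0, so the difference is significant.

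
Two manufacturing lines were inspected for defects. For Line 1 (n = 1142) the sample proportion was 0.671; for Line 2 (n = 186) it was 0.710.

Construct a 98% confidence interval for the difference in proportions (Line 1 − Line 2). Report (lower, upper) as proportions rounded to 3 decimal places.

SE₁ = √(p̂₁(1−p̂₁)/n₁) = √(0.6710·0.3290/1142) = 0.01390; SE₂ = √(0.7100·0.2900/186) = 0.03327.
Independent samples: SE of the difference = √(SE₁² + SE₂²) = √(0.00019321 + 0.0011068929) = 0.03606.
z* for 98% confidence is 2.326, so the margin of error is 2.326 × 0.03606 = 0.08388.
Point estimate p̂₁ − p̂₂ = 0.6710 − 0.7100 = -0.0390.
-0.0390 ± 0.08388 → (-0.123, 0.045).

(-0.123, 0.045)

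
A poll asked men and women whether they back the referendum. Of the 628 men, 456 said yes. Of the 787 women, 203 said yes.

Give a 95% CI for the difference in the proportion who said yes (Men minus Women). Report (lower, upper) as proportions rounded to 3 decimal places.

(0.422, 0.515)

p̂₁ = 456/628 = 0.7261 and p̂₂ = 203/787 = 0.2579.
SE₁ = √(p̂₁(1−p̂₁)/n₁) = √(0.7261·0.2739/628) = 0.01780; SE₂ = √(0.2579·0.7421/787) = 0.01559.
Independent samples: SE of the difference = √(SE₁² + SE₂²) = √(0.00031684 + 0.0002430481) = 0.02366.
z* for 95% confidence is 1.960, so the margin of error is 1.960 × 0.02366 = 0.04637.
Point estimate p̂₁ − p̂₂ = 0.7261 − 0.2579 = 0.4682.
0.4682 ± 0.04637 → (0.422, 0.515).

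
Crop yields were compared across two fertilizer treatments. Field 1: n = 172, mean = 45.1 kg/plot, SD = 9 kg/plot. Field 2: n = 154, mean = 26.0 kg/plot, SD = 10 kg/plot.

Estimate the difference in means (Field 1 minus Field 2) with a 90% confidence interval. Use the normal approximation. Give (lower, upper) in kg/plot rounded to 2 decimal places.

Standard errors of each mean: 9/√172 = 0.6862 and 10/√154 = 0.8058.
SE(x̄₁ − x̄₂) = √(0.6862² + 0.8058²) = 1.0584 for independent samples with unequal variances.
With z* = 1.645, the margin is 1.645 × 1.0584 = 1.7411.
x̄₁ − x̄₂ = 45.1 − 26.0 = 19.1000; the interval is 19.1000 ± 1.7411 = (17.36, 20.84).

(17.36, 20.84)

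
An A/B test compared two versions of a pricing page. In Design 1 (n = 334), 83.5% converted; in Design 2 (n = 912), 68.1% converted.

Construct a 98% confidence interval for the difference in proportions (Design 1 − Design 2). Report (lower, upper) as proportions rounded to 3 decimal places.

(0.095, 0.213)

SE₁ = √(p̂₁(1−p̂₁)/n₁) = √(0.8350·0.1650/334) = 0.02031; SE₂ = √(0.6810·0.3190/912) = 0.01543.
Independent samples: SE of the difference = √(SE₁² + SE₂²) = √(0.0004124961 + 0.0002380849) = 0.02551.
z* for 98% confidence is 2.326, so the margin of error is 2.326 × 0.02551 = 0.05934.
Point estimate p̂₁ − p̂₂ = 0.8350 − 0.6810 = 0.1540.
0.1540 ± 0.05934 → (0.095, 0.213).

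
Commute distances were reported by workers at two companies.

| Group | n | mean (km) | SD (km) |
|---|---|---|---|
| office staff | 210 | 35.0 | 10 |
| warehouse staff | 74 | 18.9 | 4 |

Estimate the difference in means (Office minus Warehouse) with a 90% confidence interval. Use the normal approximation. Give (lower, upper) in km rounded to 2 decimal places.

Standard errors of each mean: 10/√210 = 0.6901 and 4/√74 = 0.4650.
SE(x̄₁ − x̄₂) = √(0.6901² + 0.4650²) = 0.8321 for independent samples with unequal variances.
With z* = 1.645, the margin is 1.645 × 0.8321 = 1.3688.
x̄₁ − x̄₂ = 35.0 − 18.9 = 16.1000; the interval is 16.1000 ± 1.3688 = (14.73, 17.47).

(14.73, 17.47)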